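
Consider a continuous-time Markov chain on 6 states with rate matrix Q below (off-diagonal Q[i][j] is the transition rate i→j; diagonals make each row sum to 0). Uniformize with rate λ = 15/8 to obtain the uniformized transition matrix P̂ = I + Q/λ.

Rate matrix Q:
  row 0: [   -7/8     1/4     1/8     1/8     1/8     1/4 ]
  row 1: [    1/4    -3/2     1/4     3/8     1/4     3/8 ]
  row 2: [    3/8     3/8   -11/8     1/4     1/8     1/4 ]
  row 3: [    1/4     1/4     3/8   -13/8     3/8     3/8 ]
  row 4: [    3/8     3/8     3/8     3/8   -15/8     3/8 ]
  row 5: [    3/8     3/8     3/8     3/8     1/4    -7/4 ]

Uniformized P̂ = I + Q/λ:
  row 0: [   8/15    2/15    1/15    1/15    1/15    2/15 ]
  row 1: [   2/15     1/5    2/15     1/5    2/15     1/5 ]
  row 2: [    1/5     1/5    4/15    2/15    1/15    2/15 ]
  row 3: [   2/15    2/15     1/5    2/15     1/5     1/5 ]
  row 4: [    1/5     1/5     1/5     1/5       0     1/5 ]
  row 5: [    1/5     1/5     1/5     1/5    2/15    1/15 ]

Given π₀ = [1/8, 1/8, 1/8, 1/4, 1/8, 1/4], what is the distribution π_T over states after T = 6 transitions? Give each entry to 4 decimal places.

π = [0.2681, 0.1726, 0.1638, 0.1438, 0.1007, 0.1511]

t=0: π = [0.1250, 0.1250, 0.1250, 0.2500, 0.1250, 0.2500]
t=1: π = [0.2167, 0.1750, 0.1833, 0.1583, 0.1167, 0.1500]
t=2: π = [0.2500, 0.1750, 0.1717, 0.1483, 0.1017, 0.1533]
t=3: π = [0.2618, 0.1734, 0.1664, 0.1453, 0.1016, 0.1514]
t=4: π = [0.2660, 0.1729, 0.1646, 0.1443, 0.1009, 0.1513]
t=5: π = [0.2675, 0.1726, 0.1640, 0.1439, 0.1008, 0.1511]
t=6: π = [0.2681, 0.1726, 0.1638, 0.1438, 0.1007, 0.1511]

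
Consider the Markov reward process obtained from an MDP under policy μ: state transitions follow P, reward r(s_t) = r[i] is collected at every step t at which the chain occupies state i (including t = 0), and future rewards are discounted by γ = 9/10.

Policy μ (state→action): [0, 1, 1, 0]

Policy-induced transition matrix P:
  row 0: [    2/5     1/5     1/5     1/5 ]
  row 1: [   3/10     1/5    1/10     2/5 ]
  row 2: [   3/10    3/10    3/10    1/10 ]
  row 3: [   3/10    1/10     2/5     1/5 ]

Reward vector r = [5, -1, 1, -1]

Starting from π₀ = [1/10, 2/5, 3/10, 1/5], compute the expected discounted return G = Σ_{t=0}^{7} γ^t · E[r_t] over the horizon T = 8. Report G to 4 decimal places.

t=0: π = [0.1000, 0.4000, 0.3000, 0.2000], E[r] = 0.2000, γ^t·E[r] = 0.200000, running G = 0.200000
t=1: π = [0.3100, 0.2100, 0.2300, 0.2500], E[r] = 1.3200, γ^t·E[r] = 1.188000, running G = 1.388000
t=2: π = [0.3310, 0.1980, 0.2520, 0.2190], E[r] = 1.4900, γ^t·E[r] = 1.206900, running G = 2.594900
t=3: π = [0.3331, 0.2033, 0.2492, 0.2144], E[r] = 1.4970, γ^t·E[r] = 1.091313, running G = 3.686213
t=4: π = [0.3333, 0.2035, 0.2475, 0.2157], E[r] = 1.4948, γ^t·E[r] = 0.980738, running G = 4.666951
t=5: π = [0.3333, 0.2032, 0.2475, 0.2159], E[r] = 1.4951, γ^t·E[r] = 0.882830, running G = 5.549781
t=6: π = [0.3333, 0.2032, 0.2476, 0.2159], E[r] = 1.4953, γ^t·E[r] = 0.794639, running G = 6.344420
t=7: π = [0.3333, 0.2032, 0.2476, 0.2159], E[r] = 1.4952, γ^t·E[r] = 0.715171, running G = 7.059591

G = 7.0596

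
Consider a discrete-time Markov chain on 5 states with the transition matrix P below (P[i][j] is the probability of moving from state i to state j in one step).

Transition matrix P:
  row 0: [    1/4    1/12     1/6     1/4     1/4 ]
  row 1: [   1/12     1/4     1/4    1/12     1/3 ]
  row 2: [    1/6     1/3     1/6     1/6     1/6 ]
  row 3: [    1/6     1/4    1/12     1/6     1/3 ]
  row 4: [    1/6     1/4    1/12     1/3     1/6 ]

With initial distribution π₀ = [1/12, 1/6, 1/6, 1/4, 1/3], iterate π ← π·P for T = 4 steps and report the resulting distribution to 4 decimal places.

π = [0.1604, 0.2356, 0.1484, 0.2024, 0.2532]

t=0: π = [0.0833, 0.1667, 0.1667, 0.2500, 0.3333]
t=1: π = [0.1597, 0.2500, 0.1319, 0.2153, 0.2431]
t=2: π = [0.1591, 0.2344, 0.1493, 0.1997, 0.2575]
t=3: π = [0.1604, 0.2359, 0.1481, 0.2033, 0.2523]
t=4: π = [0.1604, 0.2356, 0.1484, 0.2024, 0.2532]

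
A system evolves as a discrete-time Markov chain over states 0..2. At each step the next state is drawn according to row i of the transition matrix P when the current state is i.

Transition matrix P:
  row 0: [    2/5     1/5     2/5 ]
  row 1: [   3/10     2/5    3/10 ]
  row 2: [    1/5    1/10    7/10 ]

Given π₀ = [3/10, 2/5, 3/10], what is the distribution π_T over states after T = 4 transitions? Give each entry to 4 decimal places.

t=0: π = [0.3000, 0.4000, 0.3000]
t=1: π = [0.3000, 0.2500, 0.4500]
t=2: π = [0.2850, 0.2050, 0.5100]
t=3: π = [0.2775, 0.1900, 0.5325]
t=4: π = [0.2745, 0.1848, 0.5408]

π = [0.2745, 0.1848, 0.5408]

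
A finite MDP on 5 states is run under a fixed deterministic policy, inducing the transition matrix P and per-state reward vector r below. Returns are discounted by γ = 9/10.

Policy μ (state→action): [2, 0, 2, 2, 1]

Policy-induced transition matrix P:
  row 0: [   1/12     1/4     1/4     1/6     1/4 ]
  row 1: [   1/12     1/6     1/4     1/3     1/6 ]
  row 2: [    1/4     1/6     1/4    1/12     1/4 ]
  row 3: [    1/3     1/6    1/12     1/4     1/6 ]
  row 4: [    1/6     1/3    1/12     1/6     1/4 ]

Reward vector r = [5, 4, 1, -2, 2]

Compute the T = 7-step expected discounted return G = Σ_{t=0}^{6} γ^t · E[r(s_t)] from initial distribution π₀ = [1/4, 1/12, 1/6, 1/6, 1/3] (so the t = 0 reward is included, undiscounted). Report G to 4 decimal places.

G = 10.5596

t=0: π = [0.2500, 0.0833, 0.1667, 0.1667, 0.3333], E[r] = 2.0833, γ^t·E[r] = 2.083333, running G = 2.083333
t=1: π = [0.1806, 0.2431, 0.1667, 0.1806, 0.2292], E[r] = 2.1389, γ^t·E[r] = 1.925000, running G = 4.008333
t=2: π = [0.1753, 0.2199, 0.1817, 0.2083, 0.2147], E[r] = 1.9508, γ^t·E[r] = 1.580156, running G = 5.588490
t=3: π = [0.1836, 0.2171, 0.1795, 0.2055, 0.2143], E[r] = 1.9833, γ^t·E[r] = 1.445801, running G = 7.034290
t=4: π = [0.1825, 0.2177, 0.1800, 0.2050, 0.2148], E[r] = 1.9828, γ^t·E[r] = 1.300894, running G = 8.335184
t=5: π = [0.1825, 0.2177, 0.1800, 0.2050, 0.2148], E[r] = 1.9827, γ^t·E[r] = 1.170740, running G = 9.505924
t=6: π = [0.1825, 0.2177, 0.1800, 0.2050, 0.2148], E[r] = 1.9827, γ^t·E[r] = 1.053676, running G = 10.559600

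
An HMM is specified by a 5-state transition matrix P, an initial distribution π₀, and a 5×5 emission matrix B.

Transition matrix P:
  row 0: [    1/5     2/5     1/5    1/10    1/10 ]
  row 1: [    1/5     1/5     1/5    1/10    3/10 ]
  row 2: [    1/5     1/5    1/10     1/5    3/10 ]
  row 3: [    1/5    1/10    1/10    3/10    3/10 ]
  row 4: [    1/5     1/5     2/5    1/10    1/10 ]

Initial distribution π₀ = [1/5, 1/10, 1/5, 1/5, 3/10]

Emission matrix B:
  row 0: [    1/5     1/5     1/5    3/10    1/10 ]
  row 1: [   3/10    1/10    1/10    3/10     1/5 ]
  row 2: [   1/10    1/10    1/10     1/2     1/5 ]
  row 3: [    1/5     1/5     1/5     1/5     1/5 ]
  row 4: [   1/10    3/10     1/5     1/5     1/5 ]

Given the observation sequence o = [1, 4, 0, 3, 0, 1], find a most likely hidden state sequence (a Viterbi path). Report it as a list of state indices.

path = [4, 2, 1, 0, 1, 4]

t=0: δ = [4.000e-02, 1.000e-02, 2.000e-02, 4.000e-02, 9.000e-02]  (obs o_0=1)
t=1: δ = [1.800e-03, 3.600e-03, 7.200e-03, 2.400e-03, 2.400e-03]  ψ = [4, 4, 4, 3, 3]  (obs o_1=4)
t=2: δ = [2.880e-04, 4.320e-04, 9.600e-05, 2.880e-04, 2.160e-04]  ψ = [2, 2, 4, 2, 2]  (obs o_2=0)
t=3: δ = [2.592e-05, 3.456e-05, 4.320e-05, 1.728e-05, 2.592e-05]  ψ = [1, 0, 1, 3, 1]  (obs o_3=3)
t=4: δ = [1.728e-06, 3.110e-06, 1.037e-06, 1.728e-06, 1.296e-06]  ψ = [2, 0, 4, 2, 2]  (obs o_4=0)
t=5: δ = [1.244e-07, 6.912e-08, 6.221e-08, 1.037e-07, 2.799e-07]  ψ = [1, 0, 1, 3, 1]  (obs o_5=1)
backtrack: best end state = 4; path = [4, 2, 1, 0, 1, 4]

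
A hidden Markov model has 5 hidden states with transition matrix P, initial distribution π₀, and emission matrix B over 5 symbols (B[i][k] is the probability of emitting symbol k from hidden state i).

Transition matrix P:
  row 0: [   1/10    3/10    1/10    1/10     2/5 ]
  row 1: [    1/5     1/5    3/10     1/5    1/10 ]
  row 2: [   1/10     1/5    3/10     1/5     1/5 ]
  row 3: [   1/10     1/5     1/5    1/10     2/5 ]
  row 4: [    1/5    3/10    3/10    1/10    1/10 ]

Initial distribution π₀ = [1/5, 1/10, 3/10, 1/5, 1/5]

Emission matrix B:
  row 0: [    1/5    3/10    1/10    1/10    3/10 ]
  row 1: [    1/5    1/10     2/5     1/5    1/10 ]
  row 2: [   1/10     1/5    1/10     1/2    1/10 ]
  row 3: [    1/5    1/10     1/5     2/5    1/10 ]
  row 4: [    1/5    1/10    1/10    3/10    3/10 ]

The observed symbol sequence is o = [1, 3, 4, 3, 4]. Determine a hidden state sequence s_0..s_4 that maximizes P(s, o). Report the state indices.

path = [2, 3, 4, 2, 4]

t=0: δ = [6.000e-02, 1.000e-02, 6.000e-02, 2.000e-02, 2.000e-02]  (obs o_0=1)
t=1: δ = [6.000e-04, 3.600e-03, 9.000e-03, 4.800e-03, 7.200e-03]  ψ = [0, 0, 2, 2, 0]  (obs o_1=3)
t=2: δ = [4.320e-04, 2.160e-04, 2.700e-04, 1.800e-04, 5.760e-04]  ψ = [4, 4, 2, 2, 3]  (obs o_2=4)
t=3: δ = [1.152e-05, 3.456e-05, 8.640e-05, 2.304e-05, 5.184e-05]  ψ = [4, 4, 4, 4, 0]  (obs o_3=3)
t=4: δ = [3.110e-06, 1.728e-06, 2.592e-06, 1.728e-06, 5.184e-06]  ψ = [4, 2, 2, 2, 2]  (obs o_4=4)
backtrack: best end state = 4; path = [2, 3, 4, 2, 4]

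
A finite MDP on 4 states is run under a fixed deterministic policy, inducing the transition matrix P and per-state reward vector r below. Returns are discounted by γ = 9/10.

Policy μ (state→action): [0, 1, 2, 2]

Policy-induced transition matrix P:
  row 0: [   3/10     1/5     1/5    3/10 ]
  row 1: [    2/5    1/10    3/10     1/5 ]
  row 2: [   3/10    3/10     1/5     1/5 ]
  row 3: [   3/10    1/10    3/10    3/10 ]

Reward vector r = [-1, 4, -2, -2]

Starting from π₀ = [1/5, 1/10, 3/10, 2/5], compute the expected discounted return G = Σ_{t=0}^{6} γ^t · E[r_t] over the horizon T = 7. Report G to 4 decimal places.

t=0: π = [0.2000, 0.1000, 0.3000, 0.4000], E[r] = -1.2000, γ^t·E[r] = -1.200000, running G = -1.200000
t=1: π = [0.3100, 0.1800, 0.2500, 0.2600], E[r] = -0.6100, γ^t·E[r] = -0.549000, running G = -1.749000
t=2: π = [0.3180, 0.1810, 0.2440, 0.2570], E[r] = -0.5960, γ^t·E[r] = -0.482760, running G = -2.231760
t=3: π = [0.3181, 0.1806, 0.2438, 0.2575], E[r] = -0.5983, γ^t·E[r] = -0.436161, running G = -2.667921
t=4: π = [0.3181, 0.1806, 0.2438, 0.2576], E[r] = -0.5985, γ^t·E[r] = -0.392689, running G = -3.060610
t=5: π = [0.3181, 0.1806, 0.2438, 0.2576], E[r] = -0.5985, γ^t·E[r] = -0.353429, running G = -3.414039
t=6: π = [0.3181, 0.1806, 0.2438, 0.2576], E[r] = -0.5985, γ^t·E[r] = -0.318085, running G = -3.732124

G = -3.7321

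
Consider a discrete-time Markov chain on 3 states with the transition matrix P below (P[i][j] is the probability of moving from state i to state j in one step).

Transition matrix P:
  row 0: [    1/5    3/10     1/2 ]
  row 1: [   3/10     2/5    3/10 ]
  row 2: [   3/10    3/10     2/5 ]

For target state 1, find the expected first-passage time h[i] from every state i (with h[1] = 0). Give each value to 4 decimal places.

First-step conditioning: h[1] = 0; for i ≠ 1, h[i] = 1 + Σ_k P[i][k]·h[k].
  h[0] = 1 + 1/5·h[0] + 1/2·h[2]
  h[2] = 1 + 3/10·h[0] + 2/5·h[2]
Solving the 2×2 linear system over states ≠ 1 gives exactly h = [10/3, 0, 10/3] (h[1] = 0 is the target).

h = [3.3333, 0.0000, 3.3333]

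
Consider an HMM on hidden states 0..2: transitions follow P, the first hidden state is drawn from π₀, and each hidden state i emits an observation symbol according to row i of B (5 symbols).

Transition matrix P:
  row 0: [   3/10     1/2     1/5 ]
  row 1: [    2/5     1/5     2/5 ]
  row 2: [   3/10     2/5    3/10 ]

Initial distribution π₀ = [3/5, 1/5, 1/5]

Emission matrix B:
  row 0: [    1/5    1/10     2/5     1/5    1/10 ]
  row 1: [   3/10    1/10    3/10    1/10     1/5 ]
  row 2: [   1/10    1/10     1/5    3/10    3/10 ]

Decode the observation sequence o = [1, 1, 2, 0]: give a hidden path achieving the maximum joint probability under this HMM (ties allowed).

path = [0, 1, 0, 1]

t=0: δ = [6.000e-02, 2.000e-02, 2.000e-02]  (obs o_0=1)
t=1: δ = [1.800e-03, 3.000e-03, 1.200e-03]  ψ = [0, 0, 0]  (obs o_1=1)
t=2: δ = [4.800e-04, 2.700e-04, 2.400e-04]  ψ = [1, 0, 1]  (obs o_2=2)
t=3: δ = [2.880e-05, 7.200e-05, 1.080e-05]  ψ = [0, 0, 1]  (obs o_3=0)
backtrack: best end state = 1; path = [0, 1, 0, 1]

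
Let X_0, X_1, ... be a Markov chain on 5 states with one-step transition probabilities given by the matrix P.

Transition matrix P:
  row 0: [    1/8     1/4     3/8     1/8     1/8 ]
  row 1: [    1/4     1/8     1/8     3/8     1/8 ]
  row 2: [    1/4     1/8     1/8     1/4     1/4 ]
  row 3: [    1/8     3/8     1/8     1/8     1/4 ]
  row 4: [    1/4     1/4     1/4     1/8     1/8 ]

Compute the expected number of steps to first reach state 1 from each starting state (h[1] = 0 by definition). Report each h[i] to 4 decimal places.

First-step conditioning: h[1] = 0; for i ≠ 1, h[i] = 1 + Σ_k P[i][k]·h[k].
  h[0] = 1 + 1/8·h[0] + 3/8·h[2] + 1/8·h[3] + 1/8·h[4]
  h[2] = 1 + 1/4·h[0] + 1/8·h[2] + 1/4·h[3] + 1/4·h[4]
  h[3] = 1 + 1/8·h[0] + 1/8·h[2] + 1/8·h[3] + 1/4·h[4]
  h[4] = 1 + 1/4·h[0] + 1/4·h[2] + 1/8·h[3] + 1/8·h[4]
Solving the 4×4 linear system over states ≠ 1 gives exactly h = [760/181, 0, 824/181, 648/181, 752/181] (h[1] = 0 is the target).

h = [4.1989, 0.0000, 4.5525, 3.5801, 4.1547]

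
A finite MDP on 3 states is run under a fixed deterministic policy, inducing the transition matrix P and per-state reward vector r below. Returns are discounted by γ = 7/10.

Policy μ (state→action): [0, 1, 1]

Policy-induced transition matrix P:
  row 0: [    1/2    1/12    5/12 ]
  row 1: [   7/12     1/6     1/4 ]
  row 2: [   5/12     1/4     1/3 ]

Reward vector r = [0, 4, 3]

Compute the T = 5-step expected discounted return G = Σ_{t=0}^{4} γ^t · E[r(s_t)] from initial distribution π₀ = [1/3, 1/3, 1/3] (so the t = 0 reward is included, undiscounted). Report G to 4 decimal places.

t=0: π = [0.3333, 0.3333, 0.3333], E[r] = 2.3333, γ^t·E[r] = 2.333333, running G = 2.333333
t=1: π = [0.5000, 0.1667, 0.3333], E[r] = 1.6667, γ^t·E[r] = 1.166667, running G = 3.500000
t=2: π = [0.4861, 0.1528, 0.3611], E[r] = 1.6944, γ^t·E[r] = 0.830278, running G = 4.330278
t=3: π = [0.4826, 0.1563, 0.3611], E[r] = 1.7083, γ^t·E[r] = 0.585958, running G = 4.916236
t=4: π = [0.4829, 0.1565, 0.3605], E[r] = 1.7078, γ^t·E[r] = 0.410032, running G = 5.326268

G = 5.3263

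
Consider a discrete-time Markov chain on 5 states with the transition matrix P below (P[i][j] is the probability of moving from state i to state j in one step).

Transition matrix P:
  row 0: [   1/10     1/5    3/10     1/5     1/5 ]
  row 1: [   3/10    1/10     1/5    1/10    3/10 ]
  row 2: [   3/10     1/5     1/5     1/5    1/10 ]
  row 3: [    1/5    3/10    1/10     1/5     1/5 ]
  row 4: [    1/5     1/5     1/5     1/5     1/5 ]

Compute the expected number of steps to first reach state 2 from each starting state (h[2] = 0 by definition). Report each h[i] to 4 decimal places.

h = [4.5012, 4.8662, 0.0000, 5.4380, 4.9513]

First-step conditioning: h[2] = 0; for i ≠ 2, h[i] = 1 + Σ_k P[i][k]·h[k].
  h[0] = 1 + 1/10·h[0] + 1/5·h[1] + 1/5·h[3] + 1/5·h[4]
  h[1] = 1 + 3/10·h[0] + 1/10·h[1] + 1/10·h[3] + 3/10·h[4]
  h[3] = 1 + 1/5·h[0] + 3/10·h[1] + 1/5·h[3] + 1/5·h[4]
  h[4] = 1 + 1/5·h[0] + 1/5·h[1] + 1/5·h[3] + 1/5·h[4]
Solving the 4×4 linear system over states ≠ 2 gives exactly h = [1850/411, 2000/411, 0, 745/137, 2035/411] (h[2] = 0 is the target).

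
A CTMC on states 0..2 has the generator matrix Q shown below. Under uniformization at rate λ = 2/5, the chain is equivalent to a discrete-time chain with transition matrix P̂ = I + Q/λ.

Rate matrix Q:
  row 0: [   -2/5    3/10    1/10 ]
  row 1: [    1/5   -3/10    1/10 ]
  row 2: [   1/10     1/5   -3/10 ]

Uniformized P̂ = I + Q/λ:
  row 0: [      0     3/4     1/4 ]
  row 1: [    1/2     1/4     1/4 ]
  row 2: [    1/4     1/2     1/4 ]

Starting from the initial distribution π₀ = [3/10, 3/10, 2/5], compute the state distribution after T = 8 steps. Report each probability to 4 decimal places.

π = [0.2920, 0.4580, 0.2500]

t=0: π = [0.3000, 0.3000, 0.4000]
t=1: π = [0.2500, 0.5000, 0.2500]
t=2: π = [0.3125, 0.4375, 0.2500]
t=3: π = [0.2813, 0.4688, 0.2500]
t=4: π = [0.2969, 0.4531, 0.2500]
t=5: π = [0.2891, 0.4609, 0.2500]
t=6: π = [0.2930, 0.4570, 0.2500]
t=7: π = [0.2910, 0.4590, 0.2500]
t=8: π = [0.2920, 0.4580, 0.2500]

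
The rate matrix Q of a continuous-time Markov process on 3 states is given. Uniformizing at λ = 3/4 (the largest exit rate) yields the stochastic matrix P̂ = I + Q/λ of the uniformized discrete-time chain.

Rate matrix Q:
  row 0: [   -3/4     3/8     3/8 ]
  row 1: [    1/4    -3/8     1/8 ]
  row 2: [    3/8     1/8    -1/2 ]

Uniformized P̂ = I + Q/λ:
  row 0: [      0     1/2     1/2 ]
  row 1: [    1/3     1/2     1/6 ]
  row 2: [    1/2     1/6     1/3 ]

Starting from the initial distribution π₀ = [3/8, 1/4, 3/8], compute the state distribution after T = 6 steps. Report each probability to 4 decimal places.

t=0: π = [0.3750, 0.2500, 0.3750]
t=1: π = [0.2708, 0.3750, 0.3542]
t=2: π = [0.3021, 0.3819, 0.3160]
t=3: π = [0.2853, 0.3947, 0.3200]
t=4: π = [0.2916, 0.3933, 0.3151]
t=5: π = [0.2887, 0.3950, 0.3164]
t=6: π = [0.2898, 0.3945, 0.3156]

π = [0.2898, 0.3945, 0.3156]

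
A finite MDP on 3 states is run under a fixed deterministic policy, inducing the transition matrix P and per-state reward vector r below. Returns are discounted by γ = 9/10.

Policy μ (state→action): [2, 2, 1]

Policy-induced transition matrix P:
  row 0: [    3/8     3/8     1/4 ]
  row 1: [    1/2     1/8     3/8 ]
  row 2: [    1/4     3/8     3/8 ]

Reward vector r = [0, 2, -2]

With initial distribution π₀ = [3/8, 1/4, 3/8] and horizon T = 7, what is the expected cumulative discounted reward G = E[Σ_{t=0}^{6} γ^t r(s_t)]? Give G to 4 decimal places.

G = -0.4740

t=0: π = [0.3750, 0.2500, 0.3750], E[r] = -0.2500, γ^t·E[r] = -0.250000, running G = -0.250000
t=1: π = [0.3594, 0.3125, 0.3281], E[r] = -0.0313, γ^t·E[r] = -0.028125, running G = -0.278125
t=2: π = [0.3730, 0.2969, 0.3301], E[r] = -0.0664, γ^t·E[r] = -0.053789, running G = -0.331914
t=3: π = [0.3708, 0.3008, 0.3284], E[r] = -0.0552, γ^t·E[r] = -0.040223, running G = -0.372137
t=4: π = [0.3716, 0.2998, 0.3286], E[r] = -0.0577, γ^t·E[r] = -0.037843, running G = -0.409980
t=5: π = [0.3714, 0.3000, 0.3286], E[r] = -0.0570, γ^t·E[r] = -0.033666, running G = -0.443646
t=6: π = [0.3714, 0.3000, 0.3286], E[r] = -0.0572, γ^t·E[r] = -0.030385, running G = -0.474032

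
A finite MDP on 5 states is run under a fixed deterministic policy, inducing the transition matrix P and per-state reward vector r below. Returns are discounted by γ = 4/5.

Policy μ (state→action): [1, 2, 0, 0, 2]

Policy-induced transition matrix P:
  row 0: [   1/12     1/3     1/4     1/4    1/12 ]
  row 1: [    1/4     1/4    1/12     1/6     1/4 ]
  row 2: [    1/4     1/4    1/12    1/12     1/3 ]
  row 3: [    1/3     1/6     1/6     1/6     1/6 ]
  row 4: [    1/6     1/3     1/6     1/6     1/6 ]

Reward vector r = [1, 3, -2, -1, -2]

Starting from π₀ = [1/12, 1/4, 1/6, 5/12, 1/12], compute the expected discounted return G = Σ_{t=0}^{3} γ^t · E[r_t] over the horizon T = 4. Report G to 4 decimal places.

G = 0.1783

t=0: π = [0.0833, 0.2500, 0.1667, 0.4167, 0.0833], E[r] = -0.0833, γ^t·E[r] = -0.083333, running G = -0.083333
t=1: π = [0.2639, 0.2292, 0.1389, 0.1597, 0.2083], E[r] = 0.0972, γ^t·E[r] = 0.077778, running G = -0.005556
t=2: π = [0.2020, 0.2760, 0.1580, 0.1771, 0.1869], E[r] = 0.1632, γ^t·E[r] = 0.104444, running G = 0.098889
t=3: π = [0.2155, 0.2677, 0.1473, 0.1703, 0.1992], E[r] = 0.1551, γ^t·E[r] = 0.079432, running G = 0.178321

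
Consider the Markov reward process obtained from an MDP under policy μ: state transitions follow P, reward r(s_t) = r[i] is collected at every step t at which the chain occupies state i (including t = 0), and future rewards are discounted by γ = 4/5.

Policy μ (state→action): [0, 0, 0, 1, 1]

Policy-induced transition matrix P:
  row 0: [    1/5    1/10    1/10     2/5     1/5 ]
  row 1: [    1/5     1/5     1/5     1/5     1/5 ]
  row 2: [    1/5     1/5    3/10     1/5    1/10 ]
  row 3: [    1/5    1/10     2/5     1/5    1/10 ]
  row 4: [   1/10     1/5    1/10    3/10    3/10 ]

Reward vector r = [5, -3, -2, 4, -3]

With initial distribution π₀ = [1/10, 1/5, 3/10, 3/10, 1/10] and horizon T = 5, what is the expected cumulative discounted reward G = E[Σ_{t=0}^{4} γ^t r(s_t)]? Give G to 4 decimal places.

G = 1.2769

t=0: π = [0.1000, 0.2000, 0.3000, 0.3000, 0.1000], E[r] = 0.2000, γ^t·E[r] = 0.200000, running G = 0.200000
t=1: π = [0.1900, 0.1600, 0.2700, 0.2300, 0.1500], E[r] = 0.4000, γ^t·E[r] = 0.320000, running G = 0.520000
t=2: π = [0.1850, 0.1580, 0.2390, 0.2530, 0.1650], E[r] = 0.4900, γ^t·E[r] = 0.313600, running G = 0.833600
t=3: π = [0.1835, 0.1562, 0.2395, 0.2535, 0.1673], E[r] = 0.4820, γ^t·E[r] = 0.246784, running G = 1.080384
t=4: π = [0.1833, 0.1563, 0.2396, 0.2534, 0.1674], E[r] = 0.4797, γ^t·E[r] = 0.196502, running G = 1.276886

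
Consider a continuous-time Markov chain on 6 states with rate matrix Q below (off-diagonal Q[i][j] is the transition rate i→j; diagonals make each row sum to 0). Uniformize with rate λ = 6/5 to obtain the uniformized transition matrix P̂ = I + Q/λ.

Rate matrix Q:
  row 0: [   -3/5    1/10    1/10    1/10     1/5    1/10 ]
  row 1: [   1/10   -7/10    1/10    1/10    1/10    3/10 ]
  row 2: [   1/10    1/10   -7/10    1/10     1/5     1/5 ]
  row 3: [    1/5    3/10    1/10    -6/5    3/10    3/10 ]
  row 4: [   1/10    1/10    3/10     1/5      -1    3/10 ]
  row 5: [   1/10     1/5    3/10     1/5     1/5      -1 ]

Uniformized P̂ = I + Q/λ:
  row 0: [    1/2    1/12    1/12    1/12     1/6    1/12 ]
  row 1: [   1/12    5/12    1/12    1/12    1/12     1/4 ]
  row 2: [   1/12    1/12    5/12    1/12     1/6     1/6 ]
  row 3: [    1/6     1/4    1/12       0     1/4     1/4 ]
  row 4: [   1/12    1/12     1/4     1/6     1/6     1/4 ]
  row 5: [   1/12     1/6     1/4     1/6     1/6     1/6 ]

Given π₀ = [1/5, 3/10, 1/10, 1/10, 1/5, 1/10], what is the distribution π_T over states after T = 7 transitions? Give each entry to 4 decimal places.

π = [0.1578, 0.1748, 0.2126, 0.1039, 0.1608, 0.1901]

t=0: π = [0.2000, 0.3000, 0.1000, 0.1000, 0.2000, 0.1000]
t=1: π = [0.1750, 0.2083, 0.1667, 0.1000, 0.1500, 0.2000]
t=2: π = [0.1646, 0.1861, 0.1972, 0.1042, 0.1576, 0.1903]
t=3: π = [0.1606, 0.1786, 0.2071, 0.1036, 0.1598, 0.1903]
t=4: π = [0.1589, 0.1760, 0.2107, 0.1039, 0.1604, 0.1901]
t=5: π = [0.1582, 0.1752, 0.2120, 0.1039, 0.1607, 0.1901]
t=6: π = [0.1579, 0.1749, 0.2125, 0.1039, 0.1607, 0.1901]
t=7: π = [0.1578, 0.1748, 0.2126, 0.1039, 0.1608, 0.1901]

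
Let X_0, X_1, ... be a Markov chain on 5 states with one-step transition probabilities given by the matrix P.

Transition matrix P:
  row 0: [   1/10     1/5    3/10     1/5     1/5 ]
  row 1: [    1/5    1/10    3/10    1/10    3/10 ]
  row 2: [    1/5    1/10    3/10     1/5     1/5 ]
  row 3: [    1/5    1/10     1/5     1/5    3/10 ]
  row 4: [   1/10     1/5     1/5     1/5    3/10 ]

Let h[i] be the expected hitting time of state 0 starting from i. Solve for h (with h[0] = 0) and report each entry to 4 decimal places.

h = [0.0000, 5.7952, 5.7373, 5.8017, 6.3812]

First-step conditioning: h[0] = 0; for i ≠ 0, h[i] = 1 + Σ_k P[i][k]·h[k].
  h[1] = 1 + 1/10·h[1] + 3/10·h[2] + 1/10·h[3] + 3/10·h[4]
  h[2] = 1 + 1/10·h[1] + 3/10·h[2] + 1/5·h[3] + 1/5·h[4]
  h[3] = 1 + 1/10·h[1] + 1/5·h[2] + 1/5·h[3] + 3/10·h[4]
  h[4] = 1 + 1/5·h[1] + 1/5·h[2] + 1/5·h[3] + 3/10·h[4]
Solving the 4×4 linear system over states ≠ 0 gives exactly h = [0, 9000/1553, 8910/1553, 9010/1553, 9910/1553] (h[0] = 0 is the target).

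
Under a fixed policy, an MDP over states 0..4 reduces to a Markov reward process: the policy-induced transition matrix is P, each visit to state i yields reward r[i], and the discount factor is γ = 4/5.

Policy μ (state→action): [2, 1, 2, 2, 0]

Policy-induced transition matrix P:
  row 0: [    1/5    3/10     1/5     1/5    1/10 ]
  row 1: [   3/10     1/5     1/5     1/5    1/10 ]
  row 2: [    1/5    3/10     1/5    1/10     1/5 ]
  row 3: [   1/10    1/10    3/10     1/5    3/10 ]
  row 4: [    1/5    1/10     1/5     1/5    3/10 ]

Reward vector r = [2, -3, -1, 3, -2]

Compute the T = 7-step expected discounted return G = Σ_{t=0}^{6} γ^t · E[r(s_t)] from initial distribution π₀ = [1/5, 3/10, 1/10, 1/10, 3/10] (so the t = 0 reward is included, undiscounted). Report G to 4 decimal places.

t=0: π = [0.2000, 0.3000, 0.1000, 0.1000, 0.3000], E[r] = -0.9000, γ^t·E[r] = -0.900000, running G = -0.900000
t=1: π = [0.2200, 0.1900, 0.2100, 0.1900, 0.1900], E[r] = -0.1500, γ^t·E[r] = -0.120000, running G = -1.020000
t=2: π = [0.2000, 0.2050, 0.2190, 0.1790, 0.1970], E[r] = -0.2910, γ^t·E[r] = -0.186240, running G = -1.206240
t=3: π = [0.2026, 0.2043, 0.2179, 0.1781, 0.1971], E[r] = -0.2855, γ^t·E[r] = -0.146176, running G = -1.352416
t=4: π = [0.2026, 0.2045, 0.2178, 0.1782, 0.1968], E[r] = -0.2852, γ^t·E[r] = -0.116814, running G = -1.469230
t=5: π = [0.2026, 0.2045, 0.2178, 0.1782, 0.1968], E[r] = -0.2851, γ^t·E[r] = -0.093420, running G = -1.562650
t=6: π = [0.2026, 0.2045, 0.2178, 0.1782, 0.1968], E[r] = -0.2851, γ^t·E[r] = -0.074739, running G = -1.637388

G = -1.6374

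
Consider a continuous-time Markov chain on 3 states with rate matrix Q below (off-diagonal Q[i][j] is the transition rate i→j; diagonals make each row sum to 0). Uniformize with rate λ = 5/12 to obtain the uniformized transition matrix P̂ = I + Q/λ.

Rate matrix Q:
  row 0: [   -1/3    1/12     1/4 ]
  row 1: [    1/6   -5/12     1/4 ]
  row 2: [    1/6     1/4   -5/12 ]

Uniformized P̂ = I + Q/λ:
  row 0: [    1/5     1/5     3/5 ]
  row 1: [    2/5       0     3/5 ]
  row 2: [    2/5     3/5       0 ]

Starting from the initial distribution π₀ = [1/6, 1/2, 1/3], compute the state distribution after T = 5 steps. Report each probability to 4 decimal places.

π = [0.3334, 0.2884, 0.3782]

t=0: π = [0.1667, 0.5000, 0.3333]
t=1: π = [0.3667, 0.2333, 0.4000]
t=2: π = [0.3267, 0.3133, 0.3600]
t=3: π = [0.3347, 0.2813, 0.3840]
t=4: π = [0.3331, 0.2973, 0.3696]
t=5: π = [0.3334, 0.2884, 0.3782]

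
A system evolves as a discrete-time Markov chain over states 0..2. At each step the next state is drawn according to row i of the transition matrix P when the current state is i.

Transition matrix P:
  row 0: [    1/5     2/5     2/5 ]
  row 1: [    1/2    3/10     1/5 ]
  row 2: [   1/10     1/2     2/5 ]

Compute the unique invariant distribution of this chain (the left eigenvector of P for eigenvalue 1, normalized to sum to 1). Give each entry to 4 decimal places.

Balance equations π_j = Σ_i π_i·P[i][j]:
  π_0 = 1/5·π_0 + 1/2·π_1 + 1/10·π_2
  π_1 = 2/5·π_0 + 3/10·π_1 + 1/2·π_2
  normalize: π_0 + π_1 + π_2 = 1
Solving the linear system gives exactly π = [2/7, 11/28, 9/28].

π = [0.2857, 0.3929, 0.3214]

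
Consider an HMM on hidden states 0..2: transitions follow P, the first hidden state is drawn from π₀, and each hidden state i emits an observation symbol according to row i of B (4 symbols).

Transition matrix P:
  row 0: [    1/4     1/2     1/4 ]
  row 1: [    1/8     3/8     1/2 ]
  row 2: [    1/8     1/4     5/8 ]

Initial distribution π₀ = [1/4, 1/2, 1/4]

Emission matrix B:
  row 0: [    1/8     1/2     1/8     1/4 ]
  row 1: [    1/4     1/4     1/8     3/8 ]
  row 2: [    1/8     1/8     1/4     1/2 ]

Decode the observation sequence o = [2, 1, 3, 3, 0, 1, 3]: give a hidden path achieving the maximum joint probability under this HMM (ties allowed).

path = [2, 2, 2, 2, 2, 2, 2]

t=0: δ = [3.125e-02, 6.250e-02, 6.250e-02]  (obs o_0=2)
t=1: δ = [3.906e-03, 5.859e-03, 4.883e-03]  ψ = [0, 1, 2]  (obs o_1=1)
t=2: δ = [2.441e-04, 8.240e-04, 1.526e-03]  ψ = [0, 1, 2]  (obs o_2=3)
t=3: δ = [4.768e-05, 1.431e-04, 4.768e-04]  ψ = [2, 2, 2]  (obs o_3=3)
t=4: δ = [7.451e-06, 2.980e-05, 3.725e-05]  ψ = [2, 2, 2]  (obs o_4=0)
t=5: δ = [2.328e-06, 2.794e-06, 2.910e-06]  ψ = [2, 1, 2]  (obs o_5=1)
t=6: δ = [1.455e-07, 4.366e-07, 9.095e-07]  ψ = [0, 0, 2]  (obs o_6=3)
backtrack: best end state = 2; path = [2, 2, 2, 2, 2, 2, 2]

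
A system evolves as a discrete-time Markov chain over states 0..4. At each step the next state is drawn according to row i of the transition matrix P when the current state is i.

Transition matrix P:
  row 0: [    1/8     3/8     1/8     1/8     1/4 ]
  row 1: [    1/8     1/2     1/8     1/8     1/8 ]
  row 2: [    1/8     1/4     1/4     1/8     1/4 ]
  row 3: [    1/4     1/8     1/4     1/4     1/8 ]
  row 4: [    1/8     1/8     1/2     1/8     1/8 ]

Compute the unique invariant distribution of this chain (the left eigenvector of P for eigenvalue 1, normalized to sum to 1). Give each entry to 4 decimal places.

π = [0.1429, 0.3046, 0.2372, 0.1429, 0.1725]

Balance equations π_j = Σ_i π_i·P[i][j]:
  π_0 = 1/8·π_0 + 1/8·π_1 + 1/8·π_2 + 1/4·π_3 + 1/8·π_4
  π_1 = 3/8·π_0 + 1/2·π_1 + 1/4·π_2 + 1/8·π_3 + 1/8·π_4
  π_2 = 1/8·π_0 + 1/8·π_1 + 1/4·π_2 + 1/4·π_3 + 1/2·π_4
  π_3 = 1/8·π_0 + 1/8·π_1 + 1/8·π_2 + 1/4·π_3 + 1/8·π_4
  normalize: π_0 + π_1 + π_2 + π_3 + π_4 = 1
Solving the linear system gives exactly π = [1/7, 113/371, 88/371, 1/7, 64/371].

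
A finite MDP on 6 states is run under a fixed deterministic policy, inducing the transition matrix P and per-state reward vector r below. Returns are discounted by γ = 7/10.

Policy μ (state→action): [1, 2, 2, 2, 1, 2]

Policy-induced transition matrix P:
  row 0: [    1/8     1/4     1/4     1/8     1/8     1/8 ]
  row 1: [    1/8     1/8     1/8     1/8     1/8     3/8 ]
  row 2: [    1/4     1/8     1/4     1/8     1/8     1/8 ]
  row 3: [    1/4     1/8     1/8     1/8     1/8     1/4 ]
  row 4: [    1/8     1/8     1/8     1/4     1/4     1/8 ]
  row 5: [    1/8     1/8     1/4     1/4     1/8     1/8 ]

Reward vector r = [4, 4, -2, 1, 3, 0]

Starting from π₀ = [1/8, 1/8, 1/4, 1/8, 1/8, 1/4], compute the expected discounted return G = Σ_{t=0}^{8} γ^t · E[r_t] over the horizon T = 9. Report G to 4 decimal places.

G = 4.2158

t=0: π = [0.1250, 0.1250, 0.2500, 0.1250, 0.1250, 0.2500], E[r] = 1.0000, γ^t·E[r] = 1.000000, running G = 1.000000
t=1: π = [0.1719, 0.1406, 0.2031, 0.1719, 0.1406, 0.1719], E[r] = 1.4375, γ^t·E[r] = 1.006250, running G = 2.006250
t=2: π = [0.1719, 0.1465, 0.1934, 0.1641, 0.1426, 0.1816], E[r] = 1.4785, γ^t·E[r] = 0.724473, running G = 2.730723
t=3: π = [0.1697, 0.1465, 0.1934, 0.1655, 0.1428, 0.1821], E[r] = 1.4719, γ^t·E[r] = 0.504870, running G = 3.235593
t=4: π = [0.1699, 0.1462, 0.1931, 0.1656, 0.1429, 0.1823], E[r] = 1.4722, γ^t·E[r] = 0.353468, running G = 3.589060
t=5: π = [0.1698, 0.1462, 0.1932, 0.1656, 0.1429, 0.1823], E[r] = 1.4722, γ^t·E[r] = 0.247432, running G = 3.836492
t=6: π = [0.1699, 0.1462, 0.1932, 0.1656, 0.1429, 0.1823], E[r] = 1.4722, γ^t·E[r] = 0.173205, running G = 4.009698
t=7: π = [0.1698, 0.1462, 0.1932, 0.1656, 0.1429, 0.1823], E[r] = 1.4722, γ^t·E[r] = 0.121243, running G = 4.130941
t=8: π = [0.1698, 0.1462, 0.1932, 0.1656, 0.1429, 0.1823], E[r] = 1.4722, γ^t·E[r] = 0.084870, running G = 4.215812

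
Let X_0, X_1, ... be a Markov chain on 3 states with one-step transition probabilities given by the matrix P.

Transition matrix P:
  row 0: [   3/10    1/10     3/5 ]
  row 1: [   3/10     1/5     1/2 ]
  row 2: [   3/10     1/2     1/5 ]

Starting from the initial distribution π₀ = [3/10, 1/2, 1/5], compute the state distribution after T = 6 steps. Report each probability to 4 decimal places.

t=0: π = [0.3000, 0.5000, 0.2000]
t=1: π = [0.3000, 0.2300, 0.4700]
t=2: π = [0.3000, 0.3110, 0.3890]
t=3: π = [0.3000, 0.2867, 0.4133]
t=4: π = [0.3000, 0.2940, 0.4060]
t=5: π = [0.3000, 0.2918, 0.4082]
t=6: π = [0.3000, 0.2925, 0.4075]

π = [0.3000, 0.2925, 0.4075]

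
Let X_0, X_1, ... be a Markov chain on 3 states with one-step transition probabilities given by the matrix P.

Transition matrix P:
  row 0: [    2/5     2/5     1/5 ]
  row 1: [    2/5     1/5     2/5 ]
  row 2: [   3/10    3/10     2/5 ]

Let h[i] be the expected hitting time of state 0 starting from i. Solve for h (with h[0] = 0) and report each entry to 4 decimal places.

h = [0.0000, 2.7778, 3.0556]

First-step conditioning: h[0] = 0; for i ≠ 0, h[i] = 1 + Σ_k P[i][k]·h[k].
  h[1] = 1 + 1/5·h[1] + 2/5·h[2]
  h[2] = 1 + 3/10·h[1] + 2/5·h[2]
Solving the 2×2 linear system over states ≠ 0 gives exactly h = [0, 25/9, 55/18] (h[0] = 0 is the target).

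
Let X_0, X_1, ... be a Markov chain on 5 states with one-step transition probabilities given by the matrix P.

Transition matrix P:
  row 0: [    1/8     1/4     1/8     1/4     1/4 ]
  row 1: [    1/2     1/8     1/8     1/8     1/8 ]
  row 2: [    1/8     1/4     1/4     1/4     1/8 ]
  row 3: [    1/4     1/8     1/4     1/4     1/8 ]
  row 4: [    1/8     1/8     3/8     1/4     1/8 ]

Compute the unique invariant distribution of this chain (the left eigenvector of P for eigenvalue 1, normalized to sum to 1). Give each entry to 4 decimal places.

Balance equations π_j = Σ_i π_i·P[i][j]:
  π_0 = 1/8·π_0 + 1/2·π_1 + 1/8·π_2 + 1/4·π_3 + 1/8·π_4
  π_1 = 1/4·π_0 + 1/8·π_1 + 1/4·π_2 + 1/8·π_3 + 1/8·π_4
  π_2 = 1/8·π_0 + 1/8·π_1 + 1/4·π_2 + 1/4·π_3 + 3/8·π_4
  π_3 = 1/4·π_0 + 1/8·π_1 + 1/4·π_2 + 1/4·π_3 + 1/4·π_4
  normalize: π_0 + π_1 + π_2 + π_3 + π_4 = 1
Solving the linear system gives exactly π = [1009/4567, 822/4567, 1000/4567, 1039/4567, 697/4567].

π = [0.2209, 0.1800, 0.2190, 0.2275, 0.1526]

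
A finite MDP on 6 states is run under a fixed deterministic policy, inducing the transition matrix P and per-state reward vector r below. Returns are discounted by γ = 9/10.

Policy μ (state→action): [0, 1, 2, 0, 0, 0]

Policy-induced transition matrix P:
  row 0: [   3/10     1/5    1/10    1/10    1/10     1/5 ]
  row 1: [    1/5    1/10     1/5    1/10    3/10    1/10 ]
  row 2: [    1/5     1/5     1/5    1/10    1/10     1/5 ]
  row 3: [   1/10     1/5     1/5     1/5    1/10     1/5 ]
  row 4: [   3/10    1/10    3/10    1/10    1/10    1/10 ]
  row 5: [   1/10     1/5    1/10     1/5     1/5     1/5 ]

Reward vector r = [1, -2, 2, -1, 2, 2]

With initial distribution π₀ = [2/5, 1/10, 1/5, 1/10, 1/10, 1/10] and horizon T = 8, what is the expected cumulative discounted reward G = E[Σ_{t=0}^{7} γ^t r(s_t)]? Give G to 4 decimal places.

t=0: π = [0.4000, 0.1000, 0.2000, 0.1000, 0.1000, 0.1000], E[r] = 0.9000, γ^t·E[r] = 0.900000, running G = 0.900000
t=1: π = [0.2300, 0.1800, 0.1600, 0.1200, 0.1300, 0.1800], E[r] = 0.6900, γ^t·E[r] = 0.621000, running G = 1.521000
t=2: π = [0.2060, 0.1690, 0.1720, 0.1300, 0.1540, 0.1690], E[r] = 0.7280, γ^t·E[r] = 0.589680, running G = 2.110680
t=3: π = [0.2061, 0.1677, 0.1779, 0.1299, 0.1507, 0.1677], E[r] = 0.7334, γ^t·E[r] = 0.534649, running G = 2.645329
t=4: π = [0.2059, 0.1682, 0.1777, 0.1298, 0.1503, 0.1682], E[r] = 0.7322, γ^t·E[r] = 0.480370, running G = 3.125699
t=5: π = [0.2058, 0.1682, 0.1776, 0.1298, 0.1504, 0.1682], E[r] = 0.7322, γ^t·E[r] = 0.432346, running G = 3.558044
t=6: π = [0.2058, 0.1681, 0.1776, 0.1298, 0.1504, 0.1681], E[r] = 0.7322, γ^t·E[r] = 0.389134, running G = 3.947178
t=7: π = [0.2058, 0.1681, 0.1776, 0.1298, 0.1504, 0.1681], E[r] = 0.7322, γ^t·E[r] = 0.350218, running G = 4.297396

G = 4.2974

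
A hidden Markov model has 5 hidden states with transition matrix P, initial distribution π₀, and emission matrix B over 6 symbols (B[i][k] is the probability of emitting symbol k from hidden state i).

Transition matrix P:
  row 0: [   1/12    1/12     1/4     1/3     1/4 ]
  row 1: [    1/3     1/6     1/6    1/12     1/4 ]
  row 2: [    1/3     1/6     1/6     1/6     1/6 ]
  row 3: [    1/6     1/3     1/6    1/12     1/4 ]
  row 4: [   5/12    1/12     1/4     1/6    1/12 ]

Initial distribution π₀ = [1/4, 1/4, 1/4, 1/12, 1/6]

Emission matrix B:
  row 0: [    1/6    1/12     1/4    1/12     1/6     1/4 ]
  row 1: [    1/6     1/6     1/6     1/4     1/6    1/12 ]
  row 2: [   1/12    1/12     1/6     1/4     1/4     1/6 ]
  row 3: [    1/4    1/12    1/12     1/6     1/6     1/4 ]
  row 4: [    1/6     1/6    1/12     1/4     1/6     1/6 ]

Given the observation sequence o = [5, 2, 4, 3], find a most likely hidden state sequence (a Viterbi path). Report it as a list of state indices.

t=0: δ = [6.250e-02, 2.083e-02, 4.167e-02, 2.083e-02, 2.778e-02]  (obs o_0=5)
t=1: δ = [3.472e-03, 1.157e-03, 2.604e-03, 1.736e-03, 1.302e-03]  ψ = [2, 2, 0, 0, 0]  (obs o_1=2)
t=2: δ = [1.447e-04, 9.645e-05, 2.170e-04, 1.929e-04, 1.447e-04]  ψ = [2, 3, 0, 0, 0]  (obs o_2=4)
t=3: δ = [6.028e-06, 1.608e-05, 9.042e-06, 8.038e-06, 1.206e-05]  ψ = [2, 3, 0, 0, 3]  (obs o_3=3)
backtrack: best end state = 1; path = [2, 0, 3, 1]

path = [2, 0, 3, 1]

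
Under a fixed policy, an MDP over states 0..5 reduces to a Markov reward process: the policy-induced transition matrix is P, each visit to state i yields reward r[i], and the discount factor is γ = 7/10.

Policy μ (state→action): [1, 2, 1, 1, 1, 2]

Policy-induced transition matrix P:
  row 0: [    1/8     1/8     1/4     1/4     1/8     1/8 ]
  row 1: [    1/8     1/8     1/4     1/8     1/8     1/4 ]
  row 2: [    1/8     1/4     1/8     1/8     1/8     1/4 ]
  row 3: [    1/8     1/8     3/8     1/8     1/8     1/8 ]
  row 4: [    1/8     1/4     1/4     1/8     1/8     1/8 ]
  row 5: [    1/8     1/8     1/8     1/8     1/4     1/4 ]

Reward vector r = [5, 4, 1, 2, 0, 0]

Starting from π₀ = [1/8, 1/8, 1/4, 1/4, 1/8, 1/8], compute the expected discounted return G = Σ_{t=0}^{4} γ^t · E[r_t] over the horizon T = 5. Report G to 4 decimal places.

G = 5.0929

t=0: π = [0.1250, 0.1250, 0.2500, 0.2500, 0.1250, 0.1250], E[r] = 1.8750, γ^t·E[r] = 1.875000, running G = 1.875000
t=1: π = [0.1250, 0.1719, 0.2344, 0.1406, 0.1406, 0.1875], E[r] = 1.8281, γ^t·E[r] = 1.279688, running G = 3.154688
t=2: π = [0.1250, 0.1719, 0.2148, 0.1406, 0.1484, 0.1992], E[r] = 1.8086, γ^t·E[r] = 0.886211, running G = 4.040898
t=3: π = [0.1250, 0.1704, 0.2158, 0.1406, 0.1499, 0.1982], E[r] = 1.8037, γ^t·E[r] = 0.618673, running G = 4.659571
t=4: π = [0.1250, 0.1707, 0.2158, 0.1406, 0.1498, 0.1981], E[r] = 1.8049, γ^t·E[r] = 0.433364, running G = 5.092935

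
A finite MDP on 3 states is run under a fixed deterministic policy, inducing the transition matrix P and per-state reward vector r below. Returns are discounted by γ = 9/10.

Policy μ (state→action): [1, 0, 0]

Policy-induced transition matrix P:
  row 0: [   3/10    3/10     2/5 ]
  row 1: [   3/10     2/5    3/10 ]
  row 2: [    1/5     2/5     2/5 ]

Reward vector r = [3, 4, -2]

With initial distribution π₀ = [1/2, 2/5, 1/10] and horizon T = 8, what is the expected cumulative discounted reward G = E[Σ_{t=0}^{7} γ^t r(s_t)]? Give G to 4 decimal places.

G = 10.2047

t=0: π = [0.5000, 0.4000, 0.1000], E[r] = 2.9000, γ^t·E[r] = 2.900000, running G = 2.900000
t=1: π = [0.2900, 0.3500, 0.3600], E[r] = 1.5500, γ^t·E[r] = 1.395000, running G = 4.295000
t=2: π = [0.2640, 0.3710, 0.3650], E[r] = 1.5460, γ^t·E[r] = 1.252260, running G = 5.547260
t=3: π = [0.2635, 0.3736, 0.3629], E[r] = 1.5591, γ^t·E[r] = 1.136584, running G = 6.683844
t=4: π = [0.2637, 0.3737, 0.3626], E[r] = 1.5605, γ^t·E[r] = 1.023811, running G = 7.707655
t=5: π = [0.2637, 0.3736, 0.3626], E[r] = 1.5605, γ^t·E[r] = 0.921432, running G = 8.629088
t=6: π = [0.2637, 0.3736, 0.3626], E[r] = 1.5604, γ^t·E[r] = 0.829282, running G = 9.458370
t=7: π = [0.2637, 0.3736, 0.3626], E[r] = 1.5604, γ^t·E[r] = 0.746353, running G = 10.204723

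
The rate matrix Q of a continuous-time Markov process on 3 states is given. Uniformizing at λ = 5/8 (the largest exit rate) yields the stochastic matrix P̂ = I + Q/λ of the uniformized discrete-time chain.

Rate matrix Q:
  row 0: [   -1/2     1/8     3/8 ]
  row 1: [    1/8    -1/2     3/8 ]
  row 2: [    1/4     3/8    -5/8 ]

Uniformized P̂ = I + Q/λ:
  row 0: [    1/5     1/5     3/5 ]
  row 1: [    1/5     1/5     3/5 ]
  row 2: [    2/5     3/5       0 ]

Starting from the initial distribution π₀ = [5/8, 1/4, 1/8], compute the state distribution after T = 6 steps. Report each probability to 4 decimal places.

π = [0.2789, 0.3578, 0.3633]

t=0: π = [0.6250, 0.2500, 0.1250]
t=1: π = [0.2250, 0.2500, 0.5250]
t=2: π = [0.3050, 0.4100, 0.2850]
t=3: π = [0.2570, 0.3140, 0.4290]
t=4: π = [0.2858, 0.3716, 0.3426]
t=5: π = [0.2685, 0.3370, 0.3944]
t=6: π = [0.2789, 0.3578, 0.3633]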